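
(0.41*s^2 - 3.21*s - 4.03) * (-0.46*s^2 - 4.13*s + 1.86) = -0.1886*s^4 - 0.2167*s^3 + 15.8737*s^2 + 10.6733*s - 7.4958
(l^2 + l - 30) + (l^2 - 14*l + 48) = 2*l^2 - 13*l + 18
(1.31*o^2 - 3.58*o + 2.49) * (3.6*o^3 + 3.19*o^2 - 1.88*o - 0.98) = 4.716*o^5 - 8.7091*o^4 - 4.919*o^3 + 13.3897*o^2 - 1.1728*o - 2.4402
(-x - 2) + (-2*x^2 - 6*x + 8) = -2*x^2 - 7*x + 6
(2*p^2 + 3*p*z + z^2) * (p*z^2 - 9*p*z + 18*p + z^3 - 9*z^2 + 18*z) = 2*p^3*z^2 - 18*p^3*z + 36*p^3 + 5*p^2*z^3 - 45*p^2*z^2 + 90*p^2*z + 4*p*z^4 - 36*p*z^3 + 72*p*z^2 + z^5 - 9*z^4 + 18*z^3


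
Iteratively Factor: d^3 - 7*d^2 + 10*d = (d)*(d^2 - 7*d + 10) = d*(d - 5)*(d - 2)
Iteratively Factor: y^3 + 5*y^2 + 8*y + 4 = (y + 2)*(y^2 + 3*y + 2) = (y + 2)^2*(y + 1)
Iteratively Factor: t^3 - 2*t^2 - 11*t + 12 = (t - 4)*(t^2 + 2*t - 3) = (t - 4)*(t + 3)*(t - 1)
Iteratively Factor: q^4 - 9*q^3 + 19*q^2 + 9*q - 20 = (q + 1)*(q^3 - 10*q^2 + 29*q - 20) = (q - 4)*(q + 1)*(q^2 - 6*q + 5) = (q - 4)*(q - 1)*(q + 1)*(q - 5)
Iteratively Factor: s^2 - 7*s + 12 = (s - 3)*(s - 4)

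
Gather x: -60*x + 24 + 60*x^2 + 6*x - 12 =60*x^2 - 54*x + 12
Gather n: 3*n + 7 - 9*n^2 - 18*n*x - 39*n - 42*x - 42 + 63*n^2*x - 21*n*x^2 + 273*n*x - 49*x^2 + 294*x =n^2*(63*x - 9) + n*(-21*x^2 + 255*x - 36) - 49*x^2 + 252*x - 35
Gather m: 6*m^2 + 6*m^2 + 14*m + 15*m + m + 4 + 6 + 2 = 12*m^2 + 30*m + 12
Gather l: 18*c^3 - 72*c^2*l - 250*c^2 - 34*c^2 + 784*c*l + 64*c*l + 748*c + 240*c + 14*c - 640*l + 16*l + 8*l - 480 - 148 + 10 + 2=18*c^3 - 284*c^2 + 1002*c + l*(-72*c^2 + 848*c - 616) - 616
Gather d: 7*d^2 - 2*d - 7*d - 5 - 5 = 7*d^2 - 9*d - 10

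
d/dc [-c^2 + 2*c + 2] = 2 - 2*c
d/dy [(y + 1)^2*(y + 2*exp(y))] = (y + 1)*(2*y + (y + 1)*(2*exp(y) + 1) + 4*exp(y))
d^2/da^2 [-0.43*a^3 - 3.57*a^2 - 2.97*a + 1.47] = -2.58*a - 7.14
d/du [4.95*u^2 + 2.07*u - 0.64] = 9.9*u + 2.07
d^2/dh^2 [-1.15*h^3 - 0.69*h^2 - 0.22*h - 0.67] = -6.9*h - 1.38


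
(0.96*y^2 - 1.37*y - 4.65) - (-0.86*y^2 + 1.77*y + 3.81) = 1.82*y^2 - 3.14*y - 8.46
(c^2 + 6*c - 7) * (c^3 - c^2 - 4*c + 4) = c^5 + 5*c^4 - 17*c^3 - 13*c^2 + 52*c - 28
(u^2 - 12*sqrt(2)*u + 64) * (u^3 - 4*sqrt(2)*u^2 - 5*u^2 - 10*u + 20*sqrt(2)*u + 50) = u^5 - 16*sqrt(2)*u^4 - 5*u^4 + 80*sqrt(2)*u^3 + 150*u^3 - 750*u^2 - 136*sqrt(2)*u^2 - 640*u + 680*sqrt(2)*u + 3200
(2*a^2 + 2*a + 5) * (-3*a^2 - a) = -6*a^4 - 8*a^3 - 17*a^2 - 5*a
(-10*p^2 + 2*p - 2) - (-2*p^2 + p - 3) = -8*p^2 + p + 1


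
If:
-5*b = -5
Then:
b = 1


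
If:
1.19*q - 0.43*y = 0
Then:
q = 0.361344537815126*y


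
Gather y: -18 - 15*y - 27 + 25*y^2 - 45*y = 25*y^2 - 60*y - 45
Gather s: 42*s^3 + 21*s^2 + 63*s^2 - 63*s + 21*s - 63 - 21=42*s^3 + 84*s^2 - 42*s - 84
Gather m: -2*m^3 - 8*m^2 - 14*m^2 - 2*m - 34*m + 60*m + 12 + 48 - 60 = -2*m^3 - 22*m^2 + 24*m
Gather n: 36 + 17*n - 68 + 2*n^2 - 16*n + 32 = 2*n^2 + n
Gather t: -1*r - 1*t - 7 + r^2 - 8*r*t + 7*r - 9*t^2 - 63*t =r^2 + 6*r - 9*t^2 + t*(-8*r - 64) - 7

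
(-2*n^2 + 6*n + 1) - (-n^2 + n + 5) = -n^2 + 5*n - 4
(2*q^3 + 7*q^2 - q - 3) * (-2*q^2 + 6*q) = -4*q^5 - 2*q^4 + 44*q^3 - 18*q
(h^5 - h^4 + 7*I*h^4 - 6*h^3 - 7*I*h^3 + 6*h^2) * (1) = h^5 - h^4 + 7*I*h^4 - 6*h^3 - 7*I*h^3 + 6*h^2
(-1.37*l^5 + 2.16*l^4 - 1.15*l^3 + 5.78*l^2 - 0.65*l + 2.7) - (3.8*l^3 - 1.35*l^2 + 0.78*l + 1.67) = -1.37*l^5 + 2.16*l^4 - 4.95*l^3 + 7.13*l^2 - 1.43*l + 1.03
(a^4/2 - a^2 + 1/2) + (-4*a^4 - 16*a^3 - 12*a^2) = -7*a^4/2 - 16*a^3 - 13*a^2 + 1/2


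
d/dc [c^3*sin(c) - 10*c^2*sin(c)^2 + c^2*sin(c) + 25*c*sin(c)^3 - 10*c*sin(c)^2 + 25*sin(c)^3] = c^3*cos(c) + 3*c^2*sin(c) - 10*c^2*sin(2*c) + c^2*cos(c) + 75*c*sin(c)^2*cos(c) - 20*c*sin(c)^2 + 2*c*sin(c) - 10*c*sin(2*c) + 25*sin(c)^3 + 75*sin(c)^2*cos(c) - 10*sin(c)^2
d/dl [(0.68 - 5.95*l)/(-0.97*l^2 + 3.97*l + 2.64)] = (-5.7715*l^2 + 1.3192*l - 18.4076)/(0.9409*l^4 - 7.7018*l^3 + 10.6393*l^2 + 20.9616*l + 6.9696)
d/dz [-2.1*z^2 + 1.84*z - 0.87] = 1.84 - 4.2*z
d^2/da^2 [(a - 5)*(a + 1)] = 2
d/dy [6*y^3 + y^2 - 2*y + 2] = 18*y^2 + 2*y - 2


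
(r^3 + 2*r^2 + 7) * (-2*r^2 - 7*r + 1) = -2*r^5 - 11*r^4 - 13*r^3 - 12*r^2 - 49*r + 7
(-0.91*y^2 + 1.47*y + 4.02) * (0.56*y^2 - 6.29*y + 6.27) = -0.5096*y^4 + 6.5471*y^3 - 12.7008*y^2 - 16.0689*y + 25.2054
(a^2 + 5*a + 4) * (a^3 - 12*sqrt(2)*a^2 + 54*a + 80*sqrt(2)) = a^5 - 12*sqrt(2)*a^4 + 5*a^4 - 60*sqrt(2)*a^3 + 58*a^3 + 32*sqrt(2)*a^2 + 270*a^2 + 216*a + 400*sqrt(2)*a + 320*sqrt(2)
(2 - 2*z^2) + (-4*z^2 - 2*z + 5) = -6*z^2 - 2*z + 7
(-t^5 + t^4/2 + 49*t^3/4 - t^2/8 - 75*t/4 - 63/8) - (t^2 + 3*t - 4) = -t^5 + t^4/2 + 49*t^3/4 - 9*t^2/8 - 87*t/4 - 31/8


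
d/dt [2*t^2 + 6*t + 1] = 4*t + 6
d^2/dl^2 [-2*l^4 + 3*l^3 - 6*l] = 6*l*(3 - 4*l)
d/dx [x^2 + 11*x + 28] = 2*x + 11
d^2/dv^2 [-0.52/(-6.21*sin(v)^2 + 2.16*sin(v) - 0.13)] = (-80.213328*sin(v)^4 + 20.925216*sin(v)^3 + 119.573064*sin(v)^2 - 41.996448*sin(v) + 4.012632)/(6.21*sin(v)^2 - 2.16*sin(v) + 0.13)^3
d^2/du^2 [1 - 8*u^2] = -16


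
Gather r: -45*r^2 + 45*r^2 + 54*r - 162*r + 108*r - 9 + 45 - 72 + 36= 0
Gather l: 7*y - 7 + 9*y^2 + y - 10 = 9*y^2 + 8*y - 17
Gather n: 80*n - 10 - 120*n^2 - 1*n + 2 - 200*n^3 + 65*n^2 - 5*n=-200*n^3 - 55*n^2 + 74*n - 8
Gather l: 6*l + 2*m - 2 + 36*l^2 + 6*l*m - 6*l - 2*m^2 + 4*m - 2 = 36*l^2 + 6*l*m - 2*m^2 + 6*m - 4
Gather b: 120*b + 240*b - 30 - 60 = 360*b - 90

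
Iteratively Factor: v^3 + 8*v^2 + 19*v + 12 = (v + 4)*(v^2 + 4*v + 3) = (v + 3)*(v + 4)*(v + 1)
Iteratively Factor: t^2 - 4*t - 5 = (t + 1)*(t - 5)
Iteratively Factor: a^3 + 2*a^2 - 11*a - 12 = (a + 4)*(a^2 - 2*a - 3) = (a - 3)*(a + 4)*(a + 1)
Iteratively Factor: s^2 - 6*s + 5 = (s - 5)*(s - 1)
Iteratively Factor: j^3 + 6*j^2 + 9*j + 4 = (j + 1)*(j^2 + 5*j + 4) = (j + 1)*(j + 4)*(j + 1)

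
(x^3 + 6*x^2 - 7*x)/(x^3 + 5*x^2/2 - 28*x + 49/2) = 2*x/(2*x - 7)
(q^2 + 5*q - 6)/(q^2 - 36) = (q - 1)/(q - 6)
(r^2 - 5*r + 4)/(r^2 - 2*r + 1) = (r - 4)/(r - 1)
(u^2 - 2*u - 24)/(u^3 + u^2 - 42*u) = (u + 4)/(u*(u + 7))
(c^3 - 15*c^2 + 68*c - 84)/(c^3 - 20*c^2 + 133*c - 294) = (c - 2)/(c - 7)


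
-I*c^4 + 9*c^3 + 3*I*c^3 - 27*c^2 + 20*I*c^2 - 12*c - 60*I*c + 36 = (c - 3)*(c + 2*I)*(c + 6*I)*(-I*c + 1)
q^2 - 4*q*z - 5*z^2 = (q - 5*z)*(q + z)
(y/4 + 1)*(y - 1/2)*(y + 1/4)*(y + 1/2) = y^4/4 + 17*y^3/16 + 3*y^2/16 - 17*y/64 - 1/16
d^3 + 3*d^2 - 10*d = d*(d - 2)*(d + 5)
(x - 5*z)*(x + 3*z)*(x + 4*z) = x^3 + 2*x^2*z - 23*x*z^2 - 60*z^3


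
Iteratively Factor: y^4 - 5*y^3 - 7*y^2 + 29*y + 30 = (y + 1)*(y^3 - 6*y^2 - y + 30) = (y - 3)*(y + 1)*(y^2 - 3*y - 10) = (y - 3)*(y + 1)*(y + 2)*(y - 5)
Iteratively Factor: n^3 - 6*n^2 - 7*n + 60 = (n + 3)*(n^2 - 9*n + 20) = (n - 4)*(n + 3)*(n - 5)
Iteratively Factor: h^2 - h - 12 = (h + 3)*(h - 4)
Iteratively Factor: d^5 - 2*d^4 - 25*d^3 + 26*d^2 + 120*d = (d + 4)*(d^4 - 6*d^3 - d^2 + 30*d) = (d - 3)*(d + 4)*(d^3 - 3*d^2 - 10*d) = d*(d - 3)*(d + 4)*(d^2 - 3*d - 10) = d*(d - 5)*(d - 3)*(d + 4)*(d + 2)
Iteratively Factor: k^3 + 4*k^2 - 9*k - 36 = (k + 4)*(k^2 - 9) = (k - 3)*(k + 4)*(k + 3)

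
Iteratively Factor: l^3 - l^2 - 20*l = (l)*(l^2 - l - 20) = l*(l - 5)*(l + 4)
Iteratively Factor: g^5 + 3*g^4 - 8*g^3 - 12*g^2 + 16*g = (g - 1)*(g^4 + 4*g^3 - 4*g^2 - 16*g) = (g - 1)*(g + 4)*(g^3 - 4*g) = g*(g - 1)*(g + 4)*(g^2 - 4) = g*(g - 2)*(g - 1)*(g + 4)*(g + 2)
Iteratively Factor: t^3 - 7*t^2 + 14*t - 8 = (t - 2)*(t^2 - 5*t + 4) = (t - 4)*(t - 2)*(t - 1)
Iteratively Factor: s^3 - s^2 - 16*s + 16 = (s - 4)*(s^2 + 3*s - 4) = (s - 4)*(s + 4)*(s - 1)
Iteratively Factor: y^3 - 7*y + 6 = (y - 1)*(y^2 + y - 6) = (y - 2)*(y - 1)*(y + 3)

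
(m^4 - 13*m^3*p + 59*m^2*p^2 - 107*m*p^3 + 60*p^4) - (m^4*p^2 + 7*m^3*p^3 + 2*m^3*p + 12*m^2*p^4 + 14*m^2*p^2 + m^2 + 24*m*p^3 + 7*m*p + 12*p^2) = -m^4*p^2 + m^4 - 7*m^3*p^3 - 15*m^3*p - 12*m^2*p^4 + 45*m^2*p^2 - m^2 - 131*m*p^3 - 7*m*p + 60*p^4 - 12*p^2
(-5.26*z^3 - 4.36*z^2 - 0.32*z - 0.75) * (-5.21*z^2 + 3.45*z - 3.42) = 27.4046*z^5 + 4.5686*z^4 + 4.6144*z^3 + 17.7147*z^2 - 1.4931*z + 2.565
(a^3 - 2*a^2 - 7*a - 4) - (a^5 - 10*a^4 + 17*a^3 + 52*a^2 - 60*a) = -a^5 + 10*a^4 - 16*a^3 - 54*a^2 + 53*a - 4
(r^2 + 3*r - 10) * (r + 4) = r^3 + 7*r^2 + 2*r - 40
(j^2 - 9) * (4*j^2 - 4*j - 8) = 4*j^4 - 4*j^3 - 44*j^2 + 36*j + 72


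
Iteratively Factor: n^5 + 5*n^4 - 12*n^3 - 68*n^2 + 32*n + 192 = (n + 4)*(n^4 + n^3 - 16*n^2 - 4*n + 48) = (n - 3)*(n + 4)*(n^3 + 4*n^2 - 4*n - 16) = (n - 3)*(n - 2)*(n + 4)*(n^2 + 6*n + 8) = (n - 3)*(n - 2)*(n + 4)^2*(n + 2)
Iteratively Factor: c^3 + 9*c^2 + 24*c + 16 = (c + 1)*(c^2 + 8*c + 16) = (c + 1)*(c + 4)*(c + 4)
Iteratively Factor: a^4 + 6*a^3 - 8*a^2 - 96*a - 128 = (a - 4)*(a^3 + 10*a^2 + 32*a + 32) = (a - 4)*(a + 4)*(a^2 + 6*a + 8) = (a - 4)*(a + 2)*(a + 4)*(a + 4)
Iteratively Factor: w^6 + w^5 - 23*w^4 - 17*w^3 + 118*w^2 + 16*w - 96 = (w - 4)*(w^5 + 5*w^4 - 3*w^3 - 29*w^2 + 2*w + 24) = (w - 4)*(w - 2)*(w^4 + 7*w^3 + 11*w^2 - 7*w - 12) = (w - 4)*(w - 2)*(w - 1)*(w^3 + 8*w^2 + 19*w + 12) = (w - 4)*(w - 2)*(w - 1)*(w + 1)*(w^2 + 7*w + 12) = (w - 4)*(w - 2)*(w - 1)*(w + 1)*(w + 3)*(w + 4)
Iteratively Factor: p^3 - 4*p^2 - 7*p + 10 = (p + 2)*(p^2 - 6*p + 5) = (p - 5)*(p + 2)*(p - 1)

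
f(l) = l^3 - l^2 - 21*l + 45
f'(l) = 3*l^2 - 2*l - 21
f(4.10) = 11.01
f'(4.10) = 21.23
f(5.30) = 54.49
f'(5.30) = 52.67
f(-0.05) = 46.05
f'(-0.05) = -20.89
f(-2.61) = 75.22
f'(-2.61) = 4.66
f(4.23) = 13.96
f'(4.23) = 24.22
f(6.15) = 110.64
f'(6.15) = 80.17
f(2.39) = 2.75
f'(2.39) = -8.64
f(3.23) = 0.44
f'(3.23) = 3.84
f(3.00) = 0.00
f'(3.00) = 0.00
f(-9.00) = -576.00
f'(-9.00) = 240.00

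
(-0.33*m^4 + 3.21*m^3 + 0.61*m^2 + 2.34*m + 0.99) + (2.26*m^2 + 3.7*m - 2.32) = -0.33*m^4 + 3.21*m^3 + 2.87*m^2 + 6.04*m - 1.33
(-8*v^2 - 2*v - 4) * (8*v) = -64*v^3 - 16*v^2 - 32*v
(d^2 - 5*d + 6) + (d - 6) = d^2 - 4*d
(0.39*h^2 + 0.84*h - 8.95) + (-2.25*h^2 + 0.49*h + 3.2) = -1.86*h^2 + 1.33*h - 5.75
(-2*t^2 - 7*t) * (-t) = 2*t^3 + 7*t^2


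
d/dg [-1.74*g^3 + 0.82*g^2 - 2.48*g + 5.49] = -5.22*g^2 + 1.64*g - 2.48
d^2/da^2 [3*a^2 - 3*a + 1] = 6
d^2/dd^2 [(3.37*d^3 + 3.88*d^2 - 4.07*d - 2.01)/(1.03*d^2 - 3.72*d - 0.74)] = (3.5527136788005e-15*d^5 + 119.505534*d^3 + 60.6111779999999*d^2 + 38.668644*d - 32.037244)/(1.092727*d^6 - 11.839644*d^5 + 40.405458*d^4 - 34.466544*d^3 - 29.029164*d^2 - 6.111216*d - 0.405224)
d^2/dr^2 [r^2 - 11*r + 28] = 2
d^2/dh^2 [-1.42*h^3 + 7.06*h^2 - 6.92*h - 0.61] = 14.12 - 8.52*h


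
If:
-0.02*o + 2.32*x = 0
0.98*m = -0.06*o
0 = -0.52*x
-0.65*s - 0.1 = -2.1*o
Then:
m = 0.00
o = 0.00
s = -0.15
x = 0.00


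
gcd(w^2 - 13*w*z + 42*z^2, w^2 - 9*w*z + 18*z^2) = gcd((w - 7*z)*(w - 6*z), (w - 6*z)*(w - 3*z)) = -w + 6*z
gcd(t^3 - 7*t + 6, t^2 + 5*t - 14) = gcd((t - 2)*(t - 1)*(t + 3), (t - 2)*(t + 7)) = t - 2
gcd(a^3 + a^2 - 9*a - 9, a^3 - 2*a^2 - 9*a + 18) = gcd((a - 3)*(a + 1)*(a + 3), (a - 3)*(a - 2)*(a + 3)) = a^2 - 9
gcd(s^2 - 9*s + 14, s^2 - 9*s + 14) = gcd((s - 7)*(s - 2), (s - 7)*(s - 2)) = s^2 - 9*s + 14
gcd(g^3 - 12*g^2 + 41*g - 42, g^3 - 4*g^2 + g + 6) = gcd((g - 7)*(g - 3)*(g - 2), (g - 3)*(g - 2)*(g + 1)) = g^2 - 5*g + 6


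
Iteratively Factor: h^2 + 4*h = (h + 4)*(h)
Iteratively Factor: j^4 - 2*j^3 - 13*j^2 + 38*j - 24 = (j - 1)*(j^3 - j^2 - 14*j + 24) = (j - 3)*(j - 1)*(j^2 + 2*j - 8) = (j - 3)*(j - 1)*(j + 4)*(j - 2)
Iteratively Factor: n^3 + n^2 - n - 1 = (n + 1)*(n^2 - 1) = (n + 1)^2*(n - 1)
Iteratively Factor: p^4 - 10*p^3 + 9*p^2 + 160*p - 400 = (p - 4)*(p^3 - 6*p^2 - 15*p + 100) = (p - 5)*(p - 4)*(p^2 - p - 20) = (p - 5)*(p - 4)*(p + 4)*(p - 5)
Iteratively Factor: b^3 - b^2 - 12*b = (b - 4)*(b^2 + 3*b) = (b - 4)*(b + 3)*(b)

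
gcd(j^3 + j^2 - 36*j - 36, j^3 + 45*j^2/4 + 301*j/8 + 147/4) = j + 6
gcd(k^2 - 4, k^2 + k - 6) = k - 2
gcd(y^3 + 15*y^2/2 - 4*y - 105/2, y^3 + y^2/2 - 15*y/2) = y^2 + y/2 - 15/2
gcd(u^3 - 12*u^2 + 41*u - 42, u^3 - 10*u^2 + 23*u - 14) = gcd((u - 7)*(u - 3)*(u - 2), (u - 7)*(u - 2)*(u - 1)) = u^2 - 9*u + 14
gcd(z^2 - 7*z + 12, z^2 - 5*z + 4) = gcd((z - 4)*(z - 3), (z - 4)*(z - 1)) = z - 4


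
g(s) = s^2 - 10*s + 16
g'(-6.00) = -22.00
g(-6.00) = 112.00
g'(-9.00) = -28.00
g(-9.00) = 187.00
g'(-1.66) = -13.32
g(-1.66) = 35.36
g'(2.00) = -6.00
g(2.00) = 0.00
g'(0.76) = -8.48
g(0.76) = 8.98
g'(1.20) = -7.60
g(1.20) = 5.44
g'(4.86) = -0.28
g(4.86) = -8.98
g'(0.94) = -8.12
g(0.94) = 7.48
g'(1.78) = -6.44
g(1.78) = 1.37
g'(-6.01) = -22.02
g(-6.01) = 112.22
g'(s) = 2*s - 10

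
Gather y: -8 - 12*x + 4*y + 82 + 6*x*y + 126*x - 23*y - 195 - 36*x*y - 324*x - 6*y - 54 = -210*x + y*(-30*x - 25) - 175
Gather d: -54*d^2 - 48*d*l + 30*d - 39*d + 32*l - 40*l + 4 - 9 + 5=-54*d^2 + d*(-48*l - 9) - 8*l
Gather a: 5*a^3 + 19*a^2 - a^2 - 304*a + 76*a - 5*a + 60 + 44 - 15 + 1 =5*a^3 + 18*a^2 - 233*a + 90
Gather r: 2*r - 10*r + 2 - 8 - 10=-8*r - 16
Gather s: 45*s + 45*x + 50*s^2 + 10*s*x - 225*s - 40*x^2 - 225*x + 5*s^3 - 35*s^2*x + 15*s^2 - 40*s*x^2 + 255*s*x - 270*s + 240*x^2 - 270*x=5*s^3 + s^2*(65 - 35*x) + s*(-40*x^2 + 265*x - 450) + 200*x^2 - 450*x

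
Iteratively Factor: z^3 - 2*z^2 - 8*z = (z - 4)*(z^2 + 2*z) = (z - 4)*(z + 2)*(z)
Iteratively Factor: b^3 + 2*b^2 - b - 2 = (b - 1)*(b^2 + 3*b + 2) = (b - 1)*(b + 1)*(b + 2)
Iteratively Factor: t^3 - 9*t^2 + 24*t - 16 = (t - 4)*(t^2 - 5*t + 4) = (t - 4)^2*(t - 1)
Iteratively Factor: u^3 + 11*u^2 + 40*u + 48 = (u + 3)*(u^2 + 8*u + 16) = (u + 3)*(u + 4)*(u + 4)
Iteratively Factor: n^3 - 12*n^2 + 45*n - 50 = (n - 5)*(n^2 - 7*n + 10) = (n - 5)*(n - 2)*(n - 5)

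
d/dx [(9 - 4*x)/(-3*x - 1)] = 31/(3*x + 1)^2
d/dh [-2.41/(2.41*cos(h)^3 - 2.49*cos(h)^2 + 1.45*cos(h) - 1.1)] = (-17.4243*cos(h)^2 + 12.0018*cos(h) - 3.4945)*sin(h)/(2.41*cos(h)^3 - 2.49*cos(h)^2 + 1.45*cos(h) - 1.1)^2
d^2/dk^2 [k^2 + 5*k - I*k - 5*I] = 2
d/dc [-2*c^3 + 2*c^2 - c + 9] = -6*c^2 + 4*c - 1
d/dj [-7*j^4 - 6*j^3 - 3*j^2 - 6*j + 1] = -28*j^3 - 18*j^2 - 6*j - 6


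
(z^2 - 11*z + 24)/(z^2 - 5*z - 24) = (z - 3)/(z + 3)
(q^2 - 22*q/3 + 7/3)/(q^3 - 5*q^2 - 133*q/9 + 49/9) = 3/(3*q + 7)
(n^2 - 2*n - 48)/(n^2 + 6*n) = (n - 8)/n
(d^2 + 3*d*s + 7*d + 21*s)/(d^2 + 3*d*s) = (d + 7)/d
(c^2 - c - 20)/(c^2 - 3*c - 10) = (c + 4)/(c + 2)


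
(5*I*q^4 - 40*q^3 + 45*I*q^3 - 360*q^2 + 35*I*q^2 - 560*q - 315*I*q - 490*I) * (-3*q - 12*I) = -15*I*q^5 + 180*q^4 - 135*I*q^4 + 1620*q^3 + 375*I*q^3 + 2100*q^2 + 5265*I*q^2 - 3780*q + 8190*I*q - 5880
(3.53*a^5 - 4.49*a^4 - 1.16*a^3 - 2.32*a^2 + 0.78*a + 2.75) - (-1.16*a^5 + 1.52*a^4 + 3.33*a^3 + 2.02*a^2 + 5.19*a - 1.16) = 4.69*a^5 - 6.01*a^4 - 4.49*a^3 - 4.34*a^2 - 4.41*a + 3.91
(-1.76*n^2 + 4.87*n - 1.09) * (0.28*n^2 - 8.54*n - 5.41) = -0.4928*n^4 + 16.394*n^3 - 32.3734*n^2 - 17.0381*n + 5.8969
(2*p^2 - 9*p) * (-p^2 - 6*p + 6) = -2*p^4 - 3*p^3 + 66*p^2 - 54*p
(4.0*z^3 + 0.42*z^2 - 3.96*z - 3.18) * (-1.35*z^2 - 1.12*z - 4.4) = -5.4*z^5 - 5.047*z^4 - 12.7244*z^3 + 6.8802*z^2 + 20.9856*z + 13.992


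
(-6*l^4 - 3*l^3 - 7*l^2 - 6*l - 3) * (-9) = 54*l^4 + 27*l^3 + 63*l^2 + 54*l + 27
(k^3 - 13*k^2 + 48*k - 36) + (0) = k^3 - 13*k^2 + 48*k - 36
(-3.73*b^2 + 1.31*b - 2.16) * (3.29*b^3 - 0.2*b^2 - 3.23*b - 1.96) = -12.2717*b^5 + 5.0559*b^4 + 4.6795*b^3 + 3.5115*b^2 + 4.4092*b + 4.2336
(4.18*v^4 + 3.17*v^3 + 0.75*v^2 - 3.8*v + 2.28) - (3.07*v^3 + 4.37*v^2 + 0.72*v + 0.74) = 4.18*v^4 + 0.1*v^3 - 3.62*v^2 - 4.52*v + 1.54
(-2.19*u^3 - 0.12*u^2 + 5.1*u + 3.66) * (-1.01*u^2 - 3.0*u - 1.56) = 2.2119*u^5 + 6.6912*u^4 - 1.3746*u^3 - 18.8094*u^2 - 18.936*u - 5.7096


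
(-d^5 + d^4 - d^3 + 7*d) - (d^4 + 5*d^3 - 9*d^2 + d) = -d^5 - 6*d^3 + 9*d^2 + 6*d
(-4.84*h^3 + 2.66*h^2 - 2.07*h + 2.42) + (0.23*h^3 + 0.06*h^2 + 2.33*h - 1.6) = -4.61*h^3 + 2.72*h^2 + 0.26*h + 0.82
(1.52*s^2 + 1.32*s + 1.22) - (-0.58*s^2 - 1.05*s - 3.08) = 2.1*s^2 + 2.37*s + 4.3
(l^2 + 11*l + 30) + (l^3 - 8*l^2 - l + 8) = l^3 - 7*l^2 + 10*l + 38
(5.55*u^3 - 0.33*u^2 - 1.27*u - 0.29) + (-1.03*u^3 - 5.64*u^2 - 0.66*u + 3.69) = 4.52*u^3 - 5.97*u^2 - 1.93*u + 3.4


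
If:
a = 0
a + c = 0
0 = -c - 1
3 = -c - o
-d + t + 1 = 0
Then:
No Solution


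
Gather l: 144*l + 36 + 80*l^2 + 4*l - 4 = 80*l^2 + 148*l + 32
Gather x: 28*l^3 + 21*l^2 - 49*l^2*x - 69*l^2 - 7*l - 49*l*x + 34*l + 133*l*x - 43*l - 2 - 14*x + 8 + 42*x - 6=28*l^3 - 48*l^2 - 16*l + x*(-49*l^2 + 84*l + 28)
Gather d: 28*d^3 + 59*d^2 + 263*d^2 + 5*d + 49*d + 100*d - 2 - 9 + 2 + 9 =28*d^3 + 322*d^2 + 154*d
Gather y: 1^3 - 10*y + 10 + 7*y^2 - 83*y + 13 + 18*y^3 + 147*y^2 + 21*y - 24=18*y^3 + 154*y^2 - 72*y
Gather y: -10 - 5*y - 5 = -5*y - 15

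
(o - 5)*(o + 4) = o^2 - o - 20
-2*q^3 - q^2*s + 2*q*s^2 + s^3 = (-q + s)*(q + s)*(2*q + s)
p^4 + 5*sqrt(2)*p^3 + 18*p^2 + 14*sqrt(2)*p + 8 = (p + sqrt(2))^3*(p + 2*sqrt(2))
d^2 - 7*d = d*(d - 7)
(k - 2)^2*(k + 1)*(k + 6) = k^4 + 3*k^3 - 18*k^2 + 4*k + 24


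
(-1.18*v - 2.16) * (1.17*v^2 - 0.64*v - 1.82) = -1.3806*v^3 - 1.772*v^2 + 3.53*v + 3.9312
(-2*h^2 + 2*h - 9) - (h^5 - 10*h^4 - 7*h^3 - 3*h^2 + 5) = -h^5 + 10*h^4 + 7*h^3 + h^2 + 2*h - 14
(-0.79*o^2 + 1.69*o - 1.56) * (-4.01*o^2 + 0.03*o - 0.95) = 3.1679*o^4 - 6.8006*o^3 + 7.0568*o^2 - 1.6523*o + 1.482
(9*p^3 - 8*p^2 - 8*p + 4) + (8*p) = 9*p^3 - 8*p^2 + 4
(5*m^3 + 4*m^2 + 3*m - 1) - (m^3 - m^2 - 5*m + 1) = 4*m^3 + 5*m^2 + 8*m - 2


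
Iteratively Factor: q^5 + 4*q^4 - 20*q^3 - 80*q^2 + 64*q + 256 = (q + 4)*(q^4 - 20*q^2 + 64) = (q - 4)*(q + 4)*(q^3 + 4*q^2 - 4*q - 16) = (q - 4)*(q + 4)^2*(q^2 - 4) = (q - 4)*(q + 2)*(q + 4)^2*(q - 2)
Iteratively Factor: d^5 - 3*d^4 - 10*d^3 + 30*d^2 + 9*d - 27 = (d + 1)*(d^4 - 4*d^3 - 6*d^2 + 36*d - 27) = (d + 1)*(d + 3)*(d^3 - 7*d^2 + 15*d - 9) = (d - 3)*(d + 1)*(d + 3)*(d^2 - 4*d + 3) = (d - 3)^2*(d + 1)*(d + 3)*(d - 1)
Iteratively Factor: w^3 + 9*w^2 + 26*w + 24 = (w + 2)*(w^2 + 7*w + 12) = (w + 2)*(w + 3)*(w + 4)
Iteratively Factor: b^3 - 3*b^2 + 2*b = (b - 2)*(b^2 - b) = b*(b - 2)*(b - 1)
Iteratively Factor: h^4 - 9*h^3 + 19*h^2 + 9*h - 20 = (h + 1)*(h^3 - 10*h^2 + 29*h - 20) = (h - 1)*(h + 1)*(h^2 - 9*h + 20) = (h - 4)*(h - 1)*(h + 1)*(h - 5)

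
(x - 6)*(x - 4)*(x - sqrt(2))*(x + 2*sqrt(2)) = x^4 - 10*x^3 + sqrt(2)*x^3 - 10*sqrt(2)*x^2 + 20*x^2 + 24*sqrt(2)*x + 40*x - 96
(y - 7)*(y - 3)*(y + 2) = y^3 - 8*y^2 + y + 42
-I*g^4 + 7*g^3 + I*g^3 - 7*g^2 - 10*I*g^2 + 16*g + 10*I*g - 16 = (g - 2*I)*(g + I)*(g + 8*I)*(-I*g + I)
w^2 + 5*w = w*(w + 5)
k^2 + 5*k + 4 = (k + 1)*(k + 4)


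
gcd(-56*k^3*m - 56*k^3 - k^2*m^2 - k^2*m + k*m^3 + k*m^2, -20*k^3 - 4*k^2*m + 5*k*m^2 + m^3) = 1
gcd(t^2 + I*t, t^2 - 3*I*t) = t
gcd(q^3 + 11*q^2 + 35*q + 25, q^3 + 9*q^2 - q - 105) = q + 5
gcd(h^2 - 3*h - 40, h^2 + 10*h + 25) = h + 5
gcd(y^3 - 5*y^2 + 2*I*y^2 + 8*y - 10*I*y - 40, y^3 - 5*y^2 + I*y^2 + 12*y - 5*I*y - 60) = y^2 + y*(-5 + 4*I) - 20*I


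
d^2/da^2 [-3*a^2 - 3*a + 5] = -6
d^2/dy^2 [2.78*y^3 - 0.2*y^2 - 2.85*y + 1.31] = 16.68*y - 0.4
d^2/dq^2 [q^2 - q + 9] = 2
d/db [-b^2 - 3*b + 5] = -2*b - 3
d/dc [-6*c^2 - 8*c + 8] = -12*c - 8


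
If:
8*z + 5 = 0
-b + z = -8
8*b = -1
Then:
No Solution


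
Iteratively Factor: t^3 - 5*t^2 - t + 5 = (t - 5)*(t^2 - 1) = (t - 5)*(t - 1)*(t + 1)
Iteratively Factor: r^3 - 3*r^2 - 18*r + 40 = (r + 4)*(r^2 - 7*r + 10) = (r - 2)*(r + 4)*(r - 5)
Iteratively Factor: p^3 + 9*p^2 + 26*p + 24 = (p + 4)*(p^2 + 5*p + 6) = (p + 3)*(p + 4)*(p + 2)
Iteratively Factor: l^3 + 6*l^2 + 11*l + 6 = (l + 2)*(l^2 + 4*l + 3) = (l + 2)*(l + 3)*(l + 1)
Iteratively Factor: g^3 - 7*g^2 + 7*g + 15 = (g - 5)*(g^2 - 2*g - 3) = (g - 5)*(g - 3)*(g + 1)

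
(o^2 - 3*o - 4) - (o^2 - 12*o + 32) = 9*o - 36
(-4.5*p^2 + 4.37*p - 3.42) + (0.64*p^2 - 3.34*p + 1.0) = -3.86*p^2 + 1.03*p - 2.42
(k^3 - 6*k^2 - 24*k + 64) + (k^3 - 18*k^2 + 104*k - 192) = 2*k^3 - 24*k^2 + 80*k - 128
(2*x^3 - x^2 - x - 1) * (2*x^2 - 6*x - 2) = 4*x^5 - 14*x^4 + 6*x^2 + 8*x + 2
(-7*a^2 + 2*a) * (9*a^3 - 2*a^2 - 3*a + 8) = -63*a^5 + 32*a^4 + 17*a^3 - 62*a^2 + 16*a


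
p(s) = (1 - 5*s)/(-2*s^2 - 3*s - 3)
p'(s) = (1 - 5*s)*(4*s + 3)/(-2*s^2 - 3*s - 3)^2 - 5/(-2*s^2 - 3*s - 3) = 2*(-5*s^2 + 2*s + 9)/(4*s^4 + 12*s^3 + 21*s^2 + 18*s + 9)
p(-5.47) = -0.61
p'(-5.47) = -0.14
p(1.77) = 0.54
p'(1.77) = -0.03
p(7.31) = 0.27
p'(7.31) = -0.03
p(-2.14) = -2.04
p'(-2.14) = -1.10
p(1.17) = 0.52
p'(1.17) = 0.11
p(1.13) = 0.52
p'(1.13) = 0.12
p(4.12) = 0.40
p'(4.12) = -0.06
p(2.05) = 0.53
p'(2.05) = -0.05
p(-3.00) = -1.33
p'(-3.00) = -0.58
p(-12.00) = -0.24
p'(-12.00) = -0.02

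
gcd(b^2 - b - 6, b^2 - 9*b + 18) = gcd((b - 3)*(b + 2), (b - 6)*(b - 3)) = b - 3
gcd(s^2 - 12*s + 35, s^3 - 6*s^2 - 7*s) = s - 7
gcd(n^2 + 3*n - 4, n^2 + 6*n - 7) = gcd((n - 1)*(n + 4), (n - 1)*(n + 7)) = n - 1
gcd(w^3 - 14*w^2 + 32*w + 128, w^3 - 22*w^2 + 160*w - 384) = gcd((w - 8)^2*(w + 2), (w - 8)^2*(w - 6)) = w^2 - 16*w + 64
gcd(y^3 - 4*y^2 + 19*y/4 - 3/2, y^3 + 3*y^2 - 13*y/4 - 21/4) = y - 3/2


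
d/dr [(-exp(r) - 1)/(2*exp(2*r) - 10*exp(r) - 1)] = (2*exp(2*r) + 4*exp(r) - 9)*exp(r)/(4*exp(4*r) - 40*exp(3*r) + 96*exp(2*r) + 20*exp(r) + 1)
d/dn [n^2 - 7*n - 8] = 2*n - 7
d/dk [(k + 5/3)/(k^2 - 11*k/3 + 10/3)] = (-9*k^2 - 30*k + 85)/(9*k^4 - 66*k^3 + 181*k^2 - 220*k + 100)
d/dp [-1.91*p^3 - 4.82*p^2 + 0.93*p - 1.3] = -5.73*p^2 - 9.64*p + 0.93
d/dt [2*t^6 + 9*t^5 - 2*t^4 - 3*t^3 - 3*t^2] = t*(12*t^4 + 45*t^3 - 8*t^2 - 9*t - 6)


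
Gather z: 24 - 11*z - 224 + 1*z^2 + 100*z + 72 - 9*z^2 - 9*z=-8*z^2 + 80*z - 128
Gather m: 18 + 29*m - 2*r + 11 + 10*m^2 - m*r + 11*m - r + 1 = 10*m^2 + m*(40 - r) - 3*r + 30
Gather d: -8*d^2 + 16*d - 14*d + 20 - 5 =-8*d^2 + 2*d + 15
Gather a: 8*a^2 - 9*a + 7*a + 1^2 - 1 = 8*a^2 - 2*a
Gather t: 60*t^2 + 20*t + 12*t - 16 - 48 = 60*t^2 + 32*t - 64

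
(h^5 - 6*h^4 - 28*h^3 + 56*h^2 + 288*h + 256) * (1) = h^5 - 6*h^4 - 28*h^3 + 56*h^2 + 288*h + 256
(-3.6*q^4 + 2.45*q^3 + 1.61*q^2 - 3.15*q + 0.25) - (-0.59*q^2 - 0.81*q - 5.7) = -3.6*q^4 + 2.45*q^3 + 2.2*q^2 - 2.34*q + 5.95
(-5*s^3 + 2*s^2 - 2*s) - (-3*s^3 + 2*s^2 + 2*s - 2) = -2*s^3 - 4*s + 2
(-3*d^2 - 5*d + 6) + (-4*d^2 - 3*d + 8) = -7*d^2 - 8*d + 14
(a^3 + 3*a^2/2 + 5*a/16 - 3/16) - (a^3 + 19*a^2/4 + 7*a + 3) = -13*a^2/4 - 107*a/16 - 51/16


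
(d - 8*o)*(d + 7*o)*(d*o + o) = d^3*o - d^2*o^2 + d^2*o - 56*d*o^3 - d*o^2 - 56*o^3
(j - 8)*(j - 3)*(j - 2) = j^3 - 13*j^2 + 46*j - 48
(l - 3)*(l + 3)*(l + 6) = l^3 + 6*l^2 - 9*l - 54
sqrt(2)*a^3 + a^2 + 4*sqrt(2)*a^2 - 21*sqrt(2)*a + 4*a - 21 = (a - 3)*(a + 7)*(sqrt(2)*a + 1)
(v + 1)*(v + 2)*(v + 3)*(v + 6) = v^4 + 12*v^3 + 47*v^2 + 72*v + 36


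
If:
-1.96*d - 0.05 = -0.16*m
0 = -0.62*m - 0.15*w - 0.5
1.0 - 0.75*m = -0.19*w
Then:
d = -0.01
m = 0.24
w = -4.32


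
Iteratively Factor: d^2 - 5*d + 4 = (d - 4)*(d - 1)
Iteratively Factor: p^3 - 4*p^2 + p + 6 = (p - 3)*(p^2 - p - 2) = (p - 3)*(p - 2)*(p + 1)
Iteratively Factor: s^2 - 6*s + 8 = (s - 2)*(s - 4)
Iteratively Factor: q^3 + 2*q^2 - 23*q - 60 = (q - 5)*(q^2 + 7*q + 12) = (q - 5)*(q + 4)*(q + 3)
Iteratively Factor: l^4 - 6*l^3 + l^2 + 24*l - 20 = (l + 2)*(l^3 - 8*l^2 + 17*l - 10) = (l - 1)*(l + 2)*(l^2 - 7*l + 10) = (l - 2)*(l - 1)*(l + 2)*(l - 5)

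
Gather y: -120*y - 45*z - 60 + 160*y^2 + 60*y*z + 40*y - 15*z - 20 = 160*y^2 + y*(60*z - 80) - 60*z - 80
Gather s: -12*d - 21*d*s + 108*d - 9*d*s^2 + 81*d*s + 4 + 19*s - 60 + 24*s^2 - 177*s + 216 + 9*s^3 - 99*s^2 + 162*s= 96*d + 9*s^3 + s^2*(-9*d - 75) + s*(60*d + 4) + 160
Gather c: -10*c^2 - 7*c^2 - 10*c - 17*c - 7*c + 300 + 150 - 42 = -17*c^2 - 34*c + 408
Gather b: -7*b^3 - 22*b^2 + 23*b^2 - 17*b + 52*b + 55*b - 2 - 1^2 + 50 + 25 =-7*b^3 + b^2 + 90*b + 72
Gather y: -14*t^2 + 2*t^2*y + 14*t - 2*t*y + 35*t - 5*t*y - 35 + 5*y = -14*t^2 + 49*t + y*(2*t^2 - 7*t + 5) - 35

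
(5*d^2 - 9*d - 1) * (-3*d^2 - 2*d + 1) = -15*d^4 + 17*d^3 + 26*d^2 - 7*d - 1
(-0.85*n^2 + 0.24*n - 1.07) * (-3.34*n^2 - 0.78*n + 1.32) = 2.839*n^4 - 0.1386*n^3 + 2.2646*n^2 + 1.1514*n - 1.4124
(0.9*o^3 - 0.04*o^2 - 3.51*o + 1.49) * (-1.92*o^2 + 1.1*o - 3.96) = -1.728*o^5 + 1.0668*o^4 + 3.1312*o^3 - 6.5634*o^2 + 15.5386*o - 5.9004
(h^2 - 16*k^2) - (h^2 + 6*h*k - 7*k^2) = -6*h*k - 9*k^2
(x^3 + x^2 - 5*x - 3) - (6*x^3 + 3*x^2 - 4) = -5*x^3 - 2*x^2 - 5*x + 1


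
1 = 1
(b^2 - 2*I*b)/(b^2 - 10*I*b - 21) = b*(-b + 2*I)/(-b^2 + 10*I*b + 21)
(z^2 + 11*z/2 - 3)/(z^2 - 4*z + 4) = (z^2 + 11*z/2 - 3)/(z^2 - 4*z + 4)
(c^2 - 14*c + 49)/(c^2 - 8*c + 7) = (c - 7)/(c - 1)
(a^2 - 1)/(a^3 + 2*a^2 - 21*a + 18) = (a + 1)/(a^2 + 3*a - 18)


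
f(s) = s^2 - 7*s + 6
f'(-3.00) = -13.00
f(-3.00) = 36.00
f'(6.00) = 5.00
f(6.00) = 0.00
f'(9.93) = 12.86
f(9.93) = 35.09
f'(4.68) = 2.36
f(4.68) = -4.86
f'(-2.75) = -12.50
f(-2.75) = 32.81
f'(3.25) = -0.50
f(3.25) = -6.19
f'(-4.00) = -15.00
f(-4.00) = 50.00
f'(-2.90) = -12.80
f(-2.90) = 34.71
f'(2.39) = -2.22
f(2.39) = -5.02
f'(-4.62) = -16.24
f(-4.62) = 59.68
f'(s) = 2*s - 7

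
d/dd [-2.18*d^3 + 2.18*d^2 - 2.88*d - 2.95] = -6.54*d^2 + 4.36*d - 2.88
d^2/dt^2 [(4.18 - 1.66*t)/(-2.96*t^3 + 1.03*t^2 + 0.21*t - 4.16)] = (87.265536*t^5 - 469.847904*t^4 + 209.489644*t^3 - 256.304556*t^2 + 346.076892*t - 33.289252)/(25.934336*t^9 - 27.073344*t^8 + 3.900984*t^7 + 112.093529*t^6 - 76.374807*t^5 - 2.411373*t^4 + 159.063315*t^3 - 52.923936*t^2 - 10.902528*t + 71.991296)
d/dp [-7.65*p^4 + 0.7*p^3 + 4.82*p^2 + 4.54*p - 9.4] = -30.6*p^3 + 2.1*p^2 + 9.64*p + 4.54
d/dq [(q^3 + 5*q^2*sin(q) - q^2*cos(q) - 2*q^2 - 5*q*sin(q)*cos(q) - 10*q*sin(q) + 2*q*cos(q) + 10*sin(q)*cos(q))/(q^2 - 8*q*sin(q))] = (q^4*sin(q) + 13*q^4*cos(q) + q^4 + 10*q^3*sin(q)^2 - 18*q^3*sin(q) - 26*q^3*cos(q) - 13*q^3 - 40*q^2*sin(q)^3 - 60*q^2*sin(q)^2 + 13*q^2*sin(q)*cos(q) + 26*q^2*sin(q) - 2*q^2*cos(q) + 26*q^2 + 80*q*sin(q)^3 - 20*q*sin(q)*cos(q) + 80*sin(q)^2*cos(q))/(q^2*(q - 8*sin(q))^2)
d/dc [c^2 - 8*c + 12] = 2*c - 8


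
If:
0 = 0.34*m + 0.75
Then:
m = -2.21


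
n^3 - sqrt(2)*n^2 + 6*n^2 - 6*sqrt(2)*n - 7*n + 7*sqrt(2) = (n - 1)*(n + 7)*(n - sqrt(2))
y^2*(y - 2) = y^3 - 2*y^2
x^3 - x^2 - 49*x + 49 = (x - 7)*(x - 1)*(x + 7)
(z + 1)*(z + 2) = z^2 + 3*z + 2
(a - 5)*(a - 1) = a^2 - 6*a + 5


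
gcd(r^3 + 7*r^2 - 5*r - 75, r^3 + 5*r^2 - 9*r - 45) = r^2 + 2*r - 15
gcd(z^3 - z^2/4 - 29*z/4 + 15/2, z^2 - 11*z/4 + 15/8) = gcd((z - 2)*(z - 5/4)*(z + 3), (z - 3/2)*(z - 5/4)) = z - 5/4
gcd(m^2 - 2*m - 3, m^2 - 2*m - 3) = m^2 - 2*m - 3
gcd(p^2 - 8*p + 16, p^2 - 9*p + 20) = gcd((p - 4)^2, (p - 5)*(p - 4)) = p - 4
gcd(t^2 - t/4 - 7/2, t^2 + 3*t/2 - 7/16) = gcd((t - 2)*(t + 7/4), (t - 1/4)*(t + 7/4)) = t + 7/4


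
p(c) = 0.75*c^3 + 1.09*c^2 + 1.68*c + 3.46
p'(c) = 2.25*c^2 + 2.18*c + 1.68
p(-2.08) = -2.07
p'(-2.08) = 6.88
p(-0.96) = 2.19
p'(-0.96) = 1.66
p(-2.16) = -2.64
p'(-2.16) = 7.47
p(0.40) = 4.35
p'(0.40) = 2.91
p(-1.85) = -0.67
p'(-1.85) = 5.35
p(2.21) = 20.59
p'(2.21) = 17.49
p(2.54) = 27.05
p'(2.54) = 21.73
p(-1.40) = 1.19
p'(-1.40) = 3.04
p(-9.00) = -470.12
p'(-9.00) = 164.31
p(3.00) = 38.56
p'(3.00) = 28.47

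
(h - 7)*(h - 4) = h^2 - 11*h + 28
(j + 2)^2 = j^2 + 4*j + 4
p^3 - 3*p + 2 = (p - 1)^2*(p + 2)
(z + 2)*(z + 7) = z^2 + 9*z + 14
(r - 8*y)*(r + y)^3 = r^4 - 5*r^3*y - 21*r^2*y^2 - 23*r*y^3 - 8*y^4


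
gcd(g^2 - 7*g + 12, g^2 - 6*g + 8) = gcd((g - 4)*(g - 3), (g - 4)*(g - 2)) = g - 4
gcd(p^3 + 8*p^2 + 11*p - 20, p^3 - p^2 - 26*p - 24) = p + 4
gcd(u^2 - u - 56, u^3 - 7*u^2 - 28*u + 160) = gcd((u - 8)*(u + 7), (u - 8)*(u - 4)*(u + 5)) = u - 8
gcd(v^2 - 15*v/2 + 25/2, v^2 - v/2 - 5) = v - 5/2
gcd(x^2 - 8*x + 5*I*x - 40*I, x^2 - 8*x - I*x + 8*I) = x - 8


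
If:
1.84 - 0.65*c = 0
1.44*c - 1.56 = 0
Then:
No Solution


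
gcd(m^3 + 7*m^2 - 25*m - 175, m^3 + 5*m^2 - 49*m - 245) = m^2 + 12*m + 35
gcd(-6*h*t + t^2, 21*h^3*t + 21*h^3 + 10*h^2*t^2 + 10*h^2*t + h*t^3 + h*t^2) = 1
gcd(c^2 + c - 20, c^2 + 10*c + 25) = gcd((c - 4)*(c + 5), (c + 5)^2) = c + 5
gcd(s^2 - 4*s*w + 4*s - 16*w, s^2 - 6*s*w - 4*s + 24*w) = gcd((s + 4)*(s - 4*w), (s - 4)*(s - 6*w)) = 1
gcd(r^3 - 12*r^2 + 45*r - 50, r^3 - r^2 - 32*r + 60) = r^2 - 7*r + 10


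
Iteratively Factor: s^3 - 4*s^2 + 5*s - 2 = (s - 1)*(s^2 - 3*s + 2) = (s - 1)^2*(s - 2)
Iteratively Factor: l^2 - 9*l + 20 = (l - 5)*(l - 4)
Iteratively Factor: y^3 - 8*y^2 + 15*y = (y - 3)*(y^2 - 5*y) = (y - 5)*(y - 3)*(y)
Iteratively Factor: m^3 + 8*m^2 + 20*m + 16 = (m + 2)*(m^2 + 6*m + 8) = (m + 2)*(m + 4)*(m + 2)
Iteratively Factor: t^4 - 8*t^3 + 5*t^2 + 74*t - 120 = (t + 3)*(t^3 - 11*t^2 + 38*t - 40) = (t - 4)*(t + 3)*(t^2 - 7*t + 10) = (t - 4)*(t - 2)*(t + 3)*(t - 5)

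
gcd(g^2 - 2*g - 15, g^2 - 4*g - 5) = g - 5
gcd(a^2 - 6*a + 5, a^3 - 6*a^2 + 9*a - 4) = a - 1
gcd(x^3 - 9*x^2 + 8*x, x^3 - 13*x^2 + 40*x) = x^2 - 8*x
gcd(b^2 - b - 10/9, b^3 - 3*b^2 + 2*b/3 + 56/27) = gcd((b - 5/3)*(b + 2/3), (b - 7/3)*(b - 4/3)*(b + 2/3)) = b + 2/3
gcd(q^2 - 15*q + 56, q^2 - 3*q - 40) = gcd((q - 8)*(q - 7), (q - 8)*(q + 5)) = q - 8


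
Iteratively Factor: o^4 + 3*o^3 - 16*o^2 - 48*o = (o - 4)*(o^3 + 7*o^2 + 12*o) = (o - 4)*(o + 3)*(o^2 + 4*o) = o*(o - 4)*(o + 3)*(o + 4)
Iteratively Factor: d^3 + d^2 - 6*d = (d)*(d^2 + d - 6) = d*(d + 3)*(d - 2)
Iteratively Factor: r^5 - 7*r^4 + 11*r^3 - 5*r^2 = (r - 1)*(r^4 - 6*r^3 + 5*r^2) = (r - 1)^2*(r^3 - 5*r^2) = r*(r - 1)^2*(r^2 - 5*r) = r^2*(r - 1)^2*(r - 5)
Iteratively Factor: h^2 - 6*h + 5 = (h - 5)*(h - 1)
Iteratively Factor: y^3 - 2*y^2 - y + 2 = (y - 2)*(y^2 - 1) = (y - 2)*(y - 1)*(y + 1)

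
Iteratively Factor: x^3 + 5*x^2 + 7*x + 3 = (x + 1)*(x^2 + 4*x + 3) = (x + 1)^2*(x + 3)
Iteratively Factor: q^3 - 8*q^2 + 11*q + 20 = (q - 5)*(q^2 - 3*q - 4) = (q - 5)*(q + 1)*(q - 4)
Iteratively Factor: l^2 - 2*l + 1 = (l - 1)*(l - 1)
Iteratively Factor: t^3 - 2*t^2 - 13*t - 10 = (t - 5)*(t^2 + 3*t + 2) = (t - 5)*(t + 1)*(t + 2)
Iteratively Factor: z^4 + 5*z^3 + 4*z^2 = (z)*(z^3 + 5*z^2 + 4*z) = z*(z + 4)*(z^2 + z) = z^2*(z + 4)*(z + 1)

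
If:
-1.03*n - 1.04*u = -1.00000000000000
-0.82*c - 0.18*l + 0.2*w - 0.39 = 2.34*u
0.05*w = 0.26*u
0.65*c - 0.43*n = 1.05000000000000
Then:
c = 2.25765496639283 - 0.128454070201643*w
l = -0.803709235748071*w - 12.4515392913451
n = 0.970873786407767 - 0.194174757281553*w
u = 0.192307692307692*w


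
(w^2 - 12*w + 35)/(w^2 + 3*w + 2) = (w^2 - 12*w + 35)/(w^2 + 3*w + 2)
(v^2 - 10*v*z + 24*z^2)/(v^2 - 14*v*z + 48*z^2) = (-v + 4*z)/(-v + 8*z)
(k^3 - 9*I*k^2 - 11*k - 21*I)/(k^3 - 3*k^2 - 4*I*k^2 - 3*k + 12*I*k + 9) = (k^2 - 6*I*k + 7)/(k^2 - k*(3 + I) + 3*I)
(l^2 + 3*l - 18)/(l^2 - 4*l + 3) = (l + 6)/(l - 1)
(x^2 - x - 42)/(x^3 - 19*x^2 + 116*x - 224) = (x + 6)/(x^2 - 12*x + 32)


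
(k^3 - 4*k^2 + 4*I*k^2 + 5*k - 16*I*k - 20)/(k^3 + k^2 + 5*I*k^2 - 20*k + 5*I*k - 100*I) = (k - I)/(k + 5)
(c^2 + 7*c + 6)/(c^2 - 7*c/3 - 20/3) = 3*(c^2 + 7*c + 6)/(3*c^2 - 7*c - 20)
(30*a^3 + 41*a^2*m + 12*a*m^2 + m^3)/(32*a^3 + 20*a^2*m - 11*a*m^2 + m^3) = (30*a^2 + 11*a*m + m^2)/(32*a^2 - 12*a*m + m^2)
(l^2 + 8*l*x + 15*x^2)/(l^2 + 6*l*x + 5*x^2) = (l + 3*x)/(l + x)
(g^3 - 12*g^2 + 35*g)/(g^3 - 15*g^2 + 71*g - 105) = g/(g - 3)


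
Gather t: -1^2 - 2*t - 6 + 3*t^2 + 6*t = 3*t^2 + 4*t - 7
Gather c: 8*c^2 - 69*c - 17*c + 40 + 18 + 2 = 8*c^2 - 86*c + 60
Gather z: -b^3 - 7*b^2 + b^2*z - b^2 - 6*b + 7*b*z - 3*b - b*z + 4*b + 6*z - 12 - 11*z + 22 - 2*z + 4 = -b^3 - 8*b^2 - 5*b + z*(b^2 + 6*b - 7) + 14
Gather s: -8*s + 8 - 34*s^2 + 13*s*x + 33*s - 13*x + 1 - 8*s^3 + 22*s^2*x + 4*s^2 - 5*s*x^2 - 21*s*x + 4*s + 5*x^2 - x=-8*s^3 + s^2*(22*x - 30) + s*(-5*x^2 - 8*x + 29) + 5*x^2 - 14*x + 9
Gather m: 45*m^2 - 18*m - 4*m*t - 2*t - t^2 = 45*m^2 + m*(-4*t - 18) - t^2 - 2*t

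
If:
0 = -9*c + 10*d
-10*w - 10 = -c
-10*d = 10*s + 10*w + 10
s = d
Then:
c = 0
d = 0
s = 0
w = -1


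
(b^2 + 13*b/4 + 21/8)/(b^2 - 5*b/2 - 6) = (b + 7/4)/(b - 4)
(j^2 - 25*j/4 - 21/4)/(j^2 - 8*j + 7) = (j + 3/4)/(j - 1)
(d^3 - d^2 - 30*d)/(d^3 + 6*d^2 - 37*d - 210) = d/(d + 7)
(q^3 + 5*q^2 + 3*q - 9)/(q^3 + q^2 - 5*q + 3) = (q + 3)/(q - 1)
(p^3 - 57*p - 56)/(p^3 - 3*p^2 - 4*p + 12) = (p^3 - 57*p - 56)/(p^3 - 3*p^2 - 4*p + 12)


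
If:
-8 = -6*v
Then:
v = 4/3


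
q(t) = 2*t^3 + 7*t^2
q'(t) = 6*t^2 + 14*t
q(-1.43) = 8.47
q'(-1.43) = -7.75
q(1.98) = 42.97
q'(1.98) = 51.24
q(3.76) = 205.28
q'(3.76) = 137.47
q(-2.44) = 12.62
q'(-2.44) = 1.56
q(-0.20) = 0.26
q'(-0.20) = -2.56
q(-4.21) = -25.17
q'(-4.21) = 47.40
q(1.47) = 21.48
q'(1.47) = 33.55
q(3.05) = 121.86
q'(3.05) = 98.52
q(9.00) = 2025.00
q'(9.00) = 612.00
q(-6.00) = -180.00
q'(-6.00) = 132.00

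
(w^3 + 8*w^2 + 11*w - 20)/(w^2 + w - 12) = (w^2 + 4*w - 5)/(w - 3)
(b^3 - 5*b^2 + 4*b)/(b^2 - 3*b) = (b^2 - 5*b + 4)/(b - 3)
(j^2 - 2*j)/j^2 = (j - 2)/j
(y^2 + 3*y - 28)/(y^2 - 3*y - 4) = (y + 7)/(y + 1)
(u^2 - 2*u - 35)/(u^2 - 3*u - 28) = (u + 5)/(u + 4)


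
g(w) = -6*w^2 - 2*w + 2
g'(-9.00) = 106.00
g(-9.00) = -466.00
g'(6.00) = -74.00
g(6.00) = -226.00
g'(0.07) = -2.84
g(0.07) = 1.83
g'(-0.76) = 7.12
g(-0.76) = 0.05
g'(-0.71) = 6.52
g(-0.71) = 0.40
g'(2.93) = -37.16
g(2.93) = -55.37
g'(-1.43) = 15.16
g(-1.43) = -7.41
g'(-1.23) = 12.76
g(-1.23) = -4.62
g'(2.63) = -33.56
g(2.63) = -44.76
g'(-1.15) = 11.80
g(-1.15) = -3.64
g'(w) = -12*w - 2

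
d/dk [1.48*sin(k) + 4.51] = 1.48*cos(k)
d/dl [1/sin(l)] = -cos(l)/sin(l)^2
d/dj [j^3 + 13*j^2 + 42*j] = 3*j^2 + 26*j + 42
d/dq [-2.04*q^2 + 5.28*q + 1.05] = 5.28 - 4.08*q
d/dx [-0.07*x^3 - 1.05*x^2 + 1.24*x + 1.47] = -0.21*x^2 - 2.1*x + 1.24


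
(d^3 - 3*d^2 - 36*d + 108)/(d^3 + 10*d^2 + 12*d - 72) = (d^2 - 9*d + 18)/(d^2 + 4*d - 12)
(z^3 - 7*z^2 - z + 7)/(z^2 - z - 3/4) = 4*(-z^3 + 7*z^2 + z - 7)/(-4*z^2 + 4*z + 3)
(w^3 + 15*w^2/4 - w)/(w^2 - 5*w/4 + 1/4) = w*(w + 4)/(w - 1)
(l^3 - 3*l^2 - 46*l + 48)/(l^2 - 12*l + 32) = (l^2 + 5*l - 6)/(l - 4)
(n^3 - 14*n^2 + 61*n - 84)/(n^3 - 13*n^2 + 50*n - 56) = (n - 3)/(n - 2)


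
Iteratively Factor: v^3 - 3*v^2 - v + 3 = (v + 1)*(v^2 - 4*v + 3) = (v - 1)*(v + 1)*(v - 3)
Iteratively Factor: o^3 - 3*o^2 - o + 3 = (o - 3)*(o^2 - 1) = (o - 3)*(o - 1)*(o + 1)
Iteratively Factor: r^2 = (r)*(r)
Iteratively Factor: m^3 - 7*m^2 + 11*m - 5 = (m - 1)*(m^2 - 6*m + 5) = (m - 5)*(m - 1)*(m - 1)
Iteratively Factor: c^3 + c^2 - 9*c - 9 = (c + 3)*(c^2 - 2*c - 3) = (c + 1)*(c + 3)*(c - 3)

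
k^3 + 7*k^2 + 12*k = k*(k + 3)*(k + 4)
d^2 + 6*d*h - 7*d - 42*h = (d - 7)*(d + 6*h)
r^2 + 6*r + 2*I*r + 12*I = (r + 6)*(r + 2*I)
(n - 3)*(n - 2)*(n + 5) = n^3 - 19*n + 30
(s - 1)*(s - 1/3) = s^2 - 4*s/3 + 1/3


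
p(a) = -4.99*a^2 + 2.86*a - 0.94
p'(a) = 2.86 - 9.98*a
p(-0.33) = -2.43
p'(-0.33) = 6.15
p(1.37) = -6.39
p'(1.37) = -10.81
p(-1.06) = -9.58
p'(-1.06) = 13.44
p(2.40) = -22.82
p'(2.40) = -21.09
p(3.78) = -61.43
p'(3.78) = -34.86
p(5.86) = -155.54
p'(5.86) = -55.62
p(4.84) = -103.99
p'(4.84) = -45.44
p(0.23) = -0.55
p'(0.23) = 0.56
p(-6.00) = -197.74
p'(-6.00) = 62.74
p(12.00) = -685.18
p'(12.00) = -116.90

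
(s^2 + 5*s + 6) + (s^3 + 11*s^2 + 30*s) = s^3 + 12*s^2 + 35*s + 6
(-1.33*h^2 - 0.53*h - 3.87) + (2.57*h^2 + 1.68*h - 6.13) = 1.24*h^2 + 1.15*h - 10.0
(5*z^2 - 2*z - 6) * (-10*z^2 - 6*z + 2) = -50*z^4 - 10*z^3 + 82*z^2 + 32*z - 12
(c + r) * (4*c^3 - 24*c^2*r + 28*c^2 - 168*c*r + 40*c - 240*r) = 4*c^4 - 20*c^3*r + 28*c^3 - 24*c^2*r^2 - 140*c^2*r + 40*c^2 - 168*c*r^2 - 200*c*r - 240*r^2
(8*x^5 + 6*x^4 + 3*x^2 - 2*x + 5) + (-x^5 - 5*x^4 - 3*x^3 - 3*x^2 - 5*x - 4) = 7*x^5 + x^4 - 3*x^3 - 7*x + 1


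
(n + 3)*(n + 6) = n^2 + 9*n + 18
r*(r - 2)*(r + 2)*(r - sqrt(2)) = r^4 - sqrt(2)*r^3 - 4*r^2 + 4*sqrt(2)*r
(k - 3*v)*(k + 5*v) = k^2 + 2*k*v - 15*v^2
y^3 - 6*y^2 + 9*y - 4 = (y - 4)*(y - 1)^2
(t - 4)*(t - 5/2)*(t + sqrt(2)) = t^3 - 13*t^2/2 + sqrt(2)*t^2 - 13*sqrt(2)*t/2 + 10*t + 10*sqrt(2)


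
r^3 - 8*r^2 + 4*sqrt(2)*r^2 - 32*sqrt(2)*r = r*(r - 8)*(r + 4*sqrt(2))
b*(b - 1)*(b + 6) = b^3 + 5*b^2 - 6*b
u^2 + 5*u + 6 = (u + 2)*(u + 3)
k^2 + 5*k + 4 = (k + 1)*(k + 4)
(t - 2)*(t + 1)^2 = t^3 - 3*t - 2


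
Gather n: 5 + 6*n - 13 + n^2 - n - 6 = n^2 + 5*n - 14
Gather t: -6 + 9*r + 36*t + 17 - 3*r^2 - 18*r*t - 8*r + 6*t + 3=-3*r^2 + r + t*(42 - 18*r) + 14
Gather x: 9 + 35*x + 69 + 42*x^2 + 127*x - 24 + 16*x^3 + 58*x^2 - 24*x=16*x^3 + 100*x^2 + 138*x + 54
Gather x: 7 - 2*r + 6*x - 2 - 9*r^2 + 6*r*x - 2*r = -9*r^2 - 4*r + x*(6*r + 6) + 5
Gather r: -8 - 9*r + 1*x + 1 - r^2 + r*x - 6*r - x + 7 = -r^2 + r*(x - 15)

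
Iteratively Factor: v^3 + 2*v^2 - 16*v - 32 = (v + 2)*(v^2 - 16) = (v - 4)*(v + 2)*(v + 4)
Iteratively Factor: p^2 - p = (p)*(p - 1)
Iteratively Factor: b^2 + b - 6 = (b + 3)*(b - 2)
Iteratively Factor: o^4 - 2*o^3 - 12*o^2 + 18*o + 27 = (o - 3)*(o^3 + o^2 - 9*o - 9) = (o - 3)*(o + 3)*(o^2 - 2*o - 3) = (o - 3)*(o + 1)*(o + 3)*(o - 3)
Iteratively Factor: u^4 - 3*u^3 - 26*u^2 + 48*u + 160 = (u + 4)*(u^3 - 7*u^2 + 2*u + 40) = (u - 5)*(u + 4)*(u^2 - 2*u - 8) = (u - 5)*(u - 4)*(u + 4)*(u + 2)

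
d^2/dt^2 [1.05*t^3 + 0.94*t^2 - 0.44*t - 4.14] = 6.3*t + 1.88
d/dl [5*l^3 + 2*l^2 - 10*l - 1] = 15*l^2 + 4*l - 10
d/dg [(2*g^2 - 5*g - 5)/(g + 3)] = 2*(g^2 + 6*g - 5)/(g^2 + 6*g + 9)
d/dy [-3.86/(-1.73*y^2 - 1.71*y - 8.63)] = (-13.3556*y - 6.6006)/(1.73*y^2 + 1.71*y + 8.63)^2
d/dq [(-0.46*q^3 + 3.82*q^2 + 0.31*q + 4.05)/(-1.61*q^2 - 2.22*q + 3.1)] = (0.7406*q^4 + 2.0424*q^3 - 12.2593*q^2 + 36.725*q + 9.952)/(2.5921*q^4 + 7.1484*q^3 - 5.0536*q^2 - 13.764*q + 9.61)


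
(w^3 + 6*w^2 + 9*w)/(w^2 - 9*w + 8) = w*(w^2 + 6*w + 9)/(w^2 - 9*w + 8)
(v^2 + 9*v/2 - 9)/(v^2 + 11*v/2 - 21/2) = (v + 6)/(v + 7)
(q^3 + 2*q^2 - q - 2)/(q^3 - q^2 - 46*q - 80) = (q^2 - 1)/(q^2 - 3*q - 40)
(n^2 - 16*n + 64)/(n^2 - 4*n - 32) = (n - 8)/(n + 4)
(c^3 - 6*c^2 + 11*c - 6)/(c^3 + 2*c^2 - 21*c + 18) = (c - 2)/(c + 6)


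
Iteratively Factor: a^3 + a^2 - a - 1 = (a + 1)*(a^2 - 1) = (a + 1)^2*(a - 1)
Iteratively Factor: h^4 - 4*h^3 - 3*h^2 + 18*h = (h)*(h^3 - 4*h^2 - 3*h + 18) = h*(h - 3)*(h^2 - h - 6) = h*(h - 3)*(h + 2)*(h - 3)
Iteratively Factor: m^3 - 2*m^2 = (m - 2)*(m^2) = m*(m - 2)*(m)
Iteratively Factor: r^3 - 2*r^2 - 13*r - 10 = (r + 1)*(r^2 - 3*r - 10) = (r - 5)*(r + 1)*(r + 2)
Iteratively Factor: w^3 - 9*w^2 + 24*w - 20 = (w - 2)*(w^2 - 7*w + 10) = (w - 5)*(w - 2)*(w - 2)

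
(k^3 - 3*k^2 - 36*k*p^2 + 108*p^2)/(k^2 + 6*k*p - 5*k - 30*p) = (k^2 - 6*k*p - 3*k + 18*p)/(k - 5)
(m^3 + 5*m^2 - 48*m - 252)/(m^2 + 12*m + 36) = m - 7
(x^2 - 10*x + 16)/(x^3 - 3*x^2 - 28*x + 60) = (x - 8)/(x^2 - x - 30)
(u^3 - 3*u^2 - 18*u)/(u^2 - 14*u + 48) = u*(u + 3)/(u - 8)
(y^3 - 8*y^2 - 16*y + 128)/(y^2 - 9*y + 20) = (y^2 - 4*y - 32)/(y - 5)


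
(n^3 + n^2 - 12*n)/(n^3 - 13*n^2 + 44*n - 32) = n*(n^2 + n - 12)/(n^3 - 13*n^2 + 44*n - 32)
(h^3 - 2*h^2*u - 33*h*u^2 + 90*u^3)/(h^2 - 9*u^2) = (h^2 + h*u - 30*u^2)/(h + 3*u)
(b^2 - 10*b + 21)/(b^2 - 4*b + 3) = (b - 7)/(b - 1)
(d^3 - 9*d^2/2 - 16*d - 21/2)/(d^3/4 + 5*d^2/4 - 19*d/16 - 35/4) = 8*(2*d^3 - 9*d^2 - 32*d - 21)/(4*d^3 + 20*d^2 - 19*d - 140)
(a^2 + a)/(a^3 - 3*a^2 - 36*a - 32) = a/(a^2 - 4*a - 32)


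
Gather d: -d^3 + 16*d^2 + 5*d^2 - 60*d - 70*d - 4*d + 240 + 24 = -d^3 + 21*d^2 - 134*d + 264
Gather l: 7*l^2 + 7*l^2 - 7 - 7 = 14*l^2 - 14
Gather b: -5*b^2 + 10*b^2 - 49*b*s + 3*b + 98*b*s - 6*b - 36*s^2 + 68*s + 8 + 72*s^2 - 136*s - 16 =5*b^2 + b*(49*s - 3) + 36*s^2 - 68*s - 8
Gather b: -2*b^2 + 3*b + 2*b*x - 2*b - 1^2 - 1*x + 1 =-2*b^2 + b*(2*x + 1) - x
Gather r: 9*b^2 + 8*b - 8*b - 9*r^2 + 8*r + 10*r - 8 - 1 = 9*b^2 - 9*r^2 + 18*r - 9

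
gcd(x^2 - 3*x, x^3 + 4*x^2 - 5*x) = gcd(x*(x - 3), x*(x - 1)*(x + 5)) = x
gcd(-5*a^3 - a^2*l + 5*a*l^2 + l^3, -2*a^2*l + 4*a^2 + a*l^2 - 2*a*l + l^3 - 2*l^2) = a - l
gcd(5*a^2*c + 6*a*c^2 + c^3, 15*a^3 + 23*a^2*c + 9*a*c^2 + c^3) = 5*a^2 + 6*a*c + c^2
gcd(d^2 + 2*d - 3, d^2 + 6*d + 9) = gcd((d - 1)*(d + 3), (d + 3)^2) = d + 3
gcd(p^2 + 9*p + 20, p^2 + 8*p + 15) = p + 5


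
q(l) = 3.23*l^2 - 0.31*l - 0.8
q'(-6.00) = -39.07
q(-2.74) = 24.30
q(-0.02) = -0.79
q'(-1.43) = -9.55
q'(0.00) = -0.31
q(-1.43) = 6.25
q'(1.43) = 8.93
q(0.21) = -0.72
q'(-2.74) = -18.01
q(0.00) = -0.80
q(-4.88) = 77.63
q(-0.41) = -0.13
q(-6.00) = 117.34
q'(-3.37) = -22.08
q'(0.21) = 1.05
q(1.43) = 5.36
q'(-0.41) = -2.96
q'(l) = 6.46*l - 0.31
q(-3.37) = 36.93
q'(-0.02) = -0.44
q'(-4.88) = -31.83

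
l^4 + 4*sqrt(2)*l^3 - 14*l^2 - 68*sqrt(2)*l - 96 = (l - 3*sqrt(2))*(l + sqrt(2))*(l + 2*sqrt(2))*(l + 4*sqrt(2))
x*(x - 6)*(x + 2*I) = x^3 - 6*x^2 + 2*I*x^2 - 12*I*x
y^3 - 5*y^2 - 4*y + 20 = (y - 5)*(y - 2)*(y + 2)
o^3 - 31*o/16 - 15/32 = (o - 3/2)*(o + 1/4)*(o + 5/4)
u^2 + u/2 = u*(u + 1/2)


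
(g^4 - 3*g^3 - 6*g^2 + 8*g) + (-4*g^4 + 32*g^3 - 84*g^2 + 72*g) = -3*g^4 + 29*g^3 - 90*g^2 + 80*g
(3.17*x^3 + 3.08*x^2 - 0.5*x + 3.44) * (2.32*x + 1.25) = 7.3544*x^4 + 11.1081*x^3 + 2.69*x^2 + 7.3558*x + 4.3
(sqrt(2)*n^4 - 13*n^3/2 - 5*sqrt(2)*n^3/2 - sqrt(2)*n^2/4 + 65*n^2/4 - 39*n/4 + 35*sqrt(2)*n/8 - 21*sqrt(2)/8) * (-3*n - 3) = -3*sqrt(2)*n^5 + 9*sqrt(2)*n^4/2 + 39*n^4/2 - 117*n^3/4 + 33*sqrt(2)*n^3/4 - 39*n^2/2 - 99*sqrt(2)*n^2/8 - 21*sqrt(2)*n/4 + 117*n/4 + 63*sqrt(2)/8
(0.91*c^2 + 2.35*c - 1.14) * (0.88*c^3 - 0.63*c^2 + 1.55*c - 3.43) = 0.8008*c^5 + 1.4947*c^4 - 1.0732*c^3 + 1.2394*c^2 - 9.8275*c + 3.9102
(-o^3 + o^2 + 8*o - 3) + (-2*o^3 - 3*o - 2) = -3*o^3 + o^2 + 5*o - 5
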